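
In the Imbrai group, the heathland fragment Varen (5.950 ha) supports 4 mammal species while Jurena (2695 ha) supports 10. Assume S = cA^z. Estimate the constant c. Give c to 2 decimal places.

3.06

z = ln(S₂/S₁) / ln(A₂/A₁) = ln(10/4) / ln(2695/5.95) = 0.9163 / 6.1158 = 0.1498
c = S₁ / A₁^z = 4 / 5.95^0.1498 = 4 / 1.306 = 3.062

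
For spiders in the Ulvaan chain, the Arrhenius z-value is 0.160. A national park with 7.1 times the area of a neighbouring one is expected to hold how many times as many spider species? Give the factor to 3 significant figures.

S₂/S₁ = (A₂/A₁)^z = 7.1^0.16
ln(S₂/S₁) = 0.16 × ln 7.1 = 0.16 × 1.9601 = 0.3136
S₂/S₁ = e^0.3136 ≈ 1.368

1.37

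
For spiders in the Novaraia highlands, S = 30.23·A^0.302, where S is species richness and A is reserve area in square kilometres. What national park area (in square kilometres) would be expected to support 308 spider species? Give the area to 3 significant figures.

2180 square kilometres

308 = 30.23 × A^0.302  ⇒  A^0.302 = 308/30.23 = 10.19
ln A = ln(10.19) / 0.302 = 2.3213 / 0.302 = 7.6863
A = e^7.6863 ≈ 2178 square kilometres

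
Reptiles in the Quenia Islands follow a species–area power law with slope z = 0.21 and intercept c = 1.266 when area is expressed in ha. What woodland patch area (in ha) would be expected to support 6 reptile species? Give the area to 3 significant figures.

1650 ha

6 = 1.266 × A^0.21  ⇒  A^0.21 = 6/1.266 = 4.739
ln A = ln(4.739) / 0.21 = 1.5559 / 0.21 = 7.4090
A = e^7.4090 ≈ 1651 ha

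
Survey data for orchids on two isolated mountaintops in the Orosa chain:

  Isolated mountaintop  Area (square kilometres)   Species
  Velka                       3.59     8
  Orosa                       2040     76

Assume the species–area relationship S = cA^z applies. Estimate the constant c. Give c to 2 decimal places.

z = ln(S₂/S₁) / ln(A₂/A₁) = ln(76/8) / ln(2040/3.59) = 2.2513 / 6.3426 = 0.3550
c = S₁ / A₁^z = 8 / 3.59^0.3550 = 8 / 1.574 = 5.082

5.08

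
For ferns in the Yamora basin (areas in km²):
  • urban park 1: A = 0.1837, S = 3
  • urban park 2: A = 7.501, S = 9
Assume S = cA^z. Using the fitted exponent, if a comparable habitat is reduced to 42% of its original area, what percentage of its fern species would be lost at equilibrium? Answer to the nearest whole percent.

23%

z = ln(9/3) / ln(7.501/0.1837) = 1.0986 / 3.7095 = 0.2962
S_new/S_old = (A_new/A_old)^z = 0.42^0.2962 = exp(0.2962 × -0.8675) = 0.7734
Fraction lost = 1 − 0.7734 = 0.2266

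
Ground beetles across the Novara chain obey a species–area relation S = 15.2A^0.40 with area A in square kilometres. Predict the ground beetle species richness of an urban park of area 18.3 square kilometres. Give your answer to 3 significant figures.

48.6

S = 15.2 × 18.3^0.4
ln S = ln 15.2 + 0.4 × ln 18.3 = 2.7213 + 0.4 × 2.9069 = 3.8841
S = e^3.8841 ≈ 48.62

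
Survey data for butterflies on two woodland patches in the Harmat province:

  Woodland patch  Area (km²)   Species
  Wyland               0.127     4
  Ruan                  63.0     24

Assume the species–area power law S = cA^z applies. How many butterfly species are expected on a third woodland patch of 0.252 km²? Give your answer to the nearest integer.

5

z = ln(24/4) / ln(63/0.127) = 1.7918 / 6.2067 = 0.2887
c = 4 / 0.127^0.2887 = 4 / 0.5512 = 7.257
S₃ = 7.257 × 0.252^0.2887 = 7.257 × 0.6717 ≈ 4.875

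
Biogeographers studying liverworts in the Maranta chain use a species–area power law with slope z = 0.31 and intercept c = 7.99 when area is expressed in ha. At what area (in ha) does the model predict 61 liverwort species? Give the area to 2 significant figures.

700 ha

61 = 7.99 × A^0.31  ⇒  A^0.31 = 61/7.99 = 7.635
ln A = ln(7.635) / 0.31 = 2.0327 / 0.31 = 6.5570
A = e^6.5570 ≈ 704.2 ha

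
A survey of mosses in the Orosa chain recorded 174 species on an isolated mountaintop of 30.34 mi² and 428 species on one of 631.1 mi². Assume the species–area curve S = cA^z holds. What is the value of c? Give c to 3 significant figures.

z = ln(S₂/S₁) / ln(A₂/A₁) = ln(428/174) / ln(631.1/30.34) = 0.9001 / 3.0350 = 0.2966
c = S₁ / A₁^z = 174 / 30.34^0.2966 = 174 / 2.751 = 63.25

63.2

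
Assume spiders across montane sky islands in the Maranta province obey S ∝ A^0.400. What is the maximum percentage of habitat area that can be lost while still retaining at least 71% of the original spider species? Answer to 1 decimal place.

57.5%

Need (A_new/A_old)^0.4 = 0.71, so A_new/A_old = 0.71^(1/0.4) = 0.71^2.5
ln(A_new/A_old) = ln 0.71 / 0.4 = -0.3425 / 0.4 = -0.8562
A_new/A_old = e^-0.8562 ≈ 0.4248
Fraction that can be lost = 1 − 0.4248 = 0.5752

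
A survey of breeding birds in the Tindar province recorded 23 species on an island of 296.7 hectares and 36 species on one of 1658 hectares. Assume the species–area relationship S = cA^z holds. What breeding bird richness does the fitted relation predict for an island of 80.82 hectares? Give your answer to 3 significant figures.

z = ln(36/23) / ln(1658/296.7) = 0.4480 / 1.7206 = 0.2604
c = 23 / 296.7^0.2604 = 23 / 4.403 = 5.224
S₃ = 5.224 × 80.82^0.2604 = 5.224 × 3.138 ≈ 16.39

16.4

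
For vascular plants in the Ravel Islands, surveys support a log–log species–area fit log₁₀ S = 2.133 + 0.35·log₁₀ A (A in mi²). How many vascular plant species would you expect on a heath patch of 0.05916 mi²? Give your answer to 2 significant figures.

50

S = 135.8 × 0.05916^0.35 = 135.8 × 0.3717 ≈ 50.49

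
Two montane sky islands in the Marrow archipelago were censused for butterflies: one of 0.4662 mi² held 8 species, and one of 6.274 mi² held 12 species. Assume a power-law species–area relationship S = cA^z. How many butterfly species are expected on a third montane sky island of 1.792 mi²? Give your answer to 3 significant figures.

z = ln(12/8) / ln(6.274/0.4662) = 0.4055 / 2.5996 = 0.1560
c = 8 / 0.4662^0.1560 = 8 / 0.8878 = 9.011
S₃ = 9.011 × 1.792^0.1560 = 9.011 × 1.095 ≈ 9.87

9.87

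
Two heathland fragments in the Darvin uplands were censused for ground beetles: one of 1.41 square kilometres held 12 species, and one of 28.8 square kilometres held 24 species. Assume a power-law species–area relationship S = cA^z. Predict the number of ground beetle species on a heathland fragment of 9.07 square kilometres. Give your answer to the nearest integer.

18

z = ln(24/12) / ln(28.8/1.41) = 0.6931 / 3.0168 = 0.2298
c = 12 / 1.41^0.2298 = 12 / 1.082 = 11.09
S₃ = 11.09 × 9.07^0.2298 = 11.09 × 1.66 ≈ 18.4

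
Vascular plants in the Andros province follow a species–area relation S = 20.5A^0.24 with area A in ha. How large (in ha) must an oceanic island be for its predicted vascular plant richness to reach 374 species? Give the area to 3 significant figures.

180000 ha

374 = 20.5 × A^0.24  ⇒  A^0.24 = 374/20.5 = 18.24
ln A = ln(18.24) / 0.24 = 2.9038 / 0.24 = 12.0993
A = e^12.0993 ≈ 179745 ha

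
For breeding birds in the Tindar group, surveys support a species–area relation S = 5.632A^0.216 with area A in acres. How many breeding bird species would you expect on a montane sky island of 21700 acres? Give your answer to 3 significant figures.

S = 5.632 × 21700^0.216
ln S = ln 5.632 + 0.216 × ln 21700 = 1.7285 + 0.216 × 9.9851 = 3.8852
S = e^3.8852 ≈ 48.68

48.7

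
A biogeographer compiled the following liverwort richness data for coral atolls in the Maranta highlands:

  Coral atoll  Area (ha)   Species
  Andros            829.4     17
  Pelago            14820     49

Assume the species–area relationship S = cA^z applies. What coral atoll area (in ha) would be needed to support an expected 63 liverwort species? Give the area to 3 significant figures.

z = ln(49/17) / ln(14820/829.4) = 1.0586 / 2.8830 = 0.3672
c = 17 / 829.4^0.3672 = 17 / 11.8 = 1.441
A = (63/1.441)^(1/0.3672) ⇒ ln A = ln(43.71)/0.3672 = 10.2882
A = e^10.2882 ≈ 29383 ha

29400 ha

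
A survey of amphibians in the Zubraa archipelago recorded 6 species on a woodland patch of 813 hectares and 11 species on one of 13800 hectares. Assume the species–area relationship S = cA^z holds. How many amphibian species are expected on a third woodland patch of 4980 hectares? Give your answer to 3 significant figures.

8.84

z = ln(11/6) / ln(13800/813) = 0.6061 / 2.8317 = 0.2141
c = 6 / 813^0.2141 = 6 / 4.197 = 1.43
S₃ = 1.43 × 4980^0.2141 = 1.43 × 6.186 ≈ 8.844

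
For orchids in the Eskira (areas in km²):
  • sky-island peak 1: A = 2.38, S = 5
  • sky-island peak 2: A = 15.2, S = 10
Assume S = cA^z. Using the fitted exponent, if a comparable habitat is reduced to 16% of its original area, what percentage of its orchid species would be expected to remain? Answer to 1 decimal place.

50.4%

z = ln(10/5) / ln(15.2/2.38) = 0.6931 / 1.8542 = 0.3738
S_new/S_old = (A_new/A_old)^z = 0.16^0.3738 = exp(0.3738 × -1.8326) = 0.5041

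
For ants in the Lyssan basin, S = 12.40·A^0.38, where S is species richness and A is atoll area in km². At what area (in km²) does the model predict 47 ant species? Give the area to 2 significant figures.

33 km²

47 = 12.4 × A^0.38  ⇒  A^0.38 = 47/12.4 = 3.79
ln A = ln(3.79) / 0.38 = 1.3325 / 0.38 = 3.5065
A = e^3.5065 ≈ 33.33 km²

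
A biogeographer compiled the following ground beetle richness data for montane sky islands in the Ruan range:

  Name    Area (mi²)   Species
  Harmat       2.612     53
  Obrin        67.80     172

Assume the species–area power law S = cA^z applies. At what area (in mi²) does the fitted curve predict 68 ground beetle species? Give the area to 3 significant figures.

5.20 mi²

z = ln(172/53) / ln(67.8/2.612) = 1.1772 / 3.2564 = 0.3615
c = 53 / 2.612^0.3615 = 53 / 1.415 = 37.46
A = (68/37.46)^(1/0.3615) ⇒ ln A = ln(1.815)/0.3615 = 1.6495
A = e^1.6495 ≈ 5.204 mi²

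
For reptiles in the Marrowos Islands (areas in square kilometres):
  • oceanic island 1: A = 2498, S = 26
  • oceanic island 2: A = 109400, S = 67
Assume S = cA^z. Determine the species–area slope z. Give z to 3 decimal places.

Taking logs: ln S = ln c + z ln A, so z = (ln S₂ − ln S₁)/(ln A₂ − ln A₁).
z = ln(67/26) / ln(109400/2498) = ln(2.577) / ln(43.8) = 0.9466 / 3.7795 = 0.2505

0.250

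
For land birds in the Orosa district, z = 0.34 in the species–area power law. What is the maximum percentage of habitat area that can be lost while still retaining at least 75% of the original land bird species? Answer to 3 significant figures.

57.1%

Need (A_new/A_old)^0.34 = 0.75, so A_new/A_old = 0.75^(1/0.34) = 0.75^2.941
ln(A_new/A_old) = ln 0.75 / 0.34 = -0.2877 / 0.34 = -0.8461
A_new/A_old = e^-0.8461 ≈ 0.4291
Fraction that can be lost = 1 − 0.4291 = 0.5709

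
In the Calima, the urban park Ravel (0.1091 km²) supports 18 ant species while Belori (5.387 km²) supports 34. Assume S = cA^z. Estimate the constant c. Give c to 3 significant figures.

25.8

z = ln(S₂/S₁) / ln(A₂/A₁) = ln(34/18) / ln(5.387/0.1091) = 0.6360 / 3.8995 = 0.1631
c = S₁ / A₁^z = 18 / 0.1091^0.1631 = 18 / 0.6967 = 25.83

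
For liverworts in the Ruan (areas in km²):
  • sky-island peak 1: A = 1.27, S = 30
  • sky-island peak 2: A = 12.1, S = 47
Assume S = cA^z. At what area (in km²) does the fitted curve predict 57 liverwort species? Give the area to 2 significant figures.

32 km²

z = ln(47/30) / ln(12.1/1.27) = 0.4490 / 2.2542 = 0.1992
c = 30 / 1.27^0.1992 = 30 / 1.049 = 28.61
A = (57/28.61)^(1/0.1992) ⇒ ln A = ln(1.993)/0.1992 = 3.4618
A = e^3.4618 ≈ 31.87 km²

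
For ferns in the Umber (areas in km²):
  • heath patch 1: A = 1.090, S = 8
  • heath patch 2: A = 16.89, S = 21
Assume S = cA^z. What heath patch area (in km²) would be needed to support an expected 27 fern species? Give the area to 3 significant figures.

z = ln(21/8) / ln(16.89/1.09) = 0.9651 / 2.7405 = 0.3521
c = 8 / 1.09^0.3521 = 8 / 1.031 = 7.761
A = (27/7.761)^(1/0.3521) ⇒ ln A = ln(3.479)/0.3521 = 3.5404
A = e^3.5404 ≈ 34.48 km²

34.5 km²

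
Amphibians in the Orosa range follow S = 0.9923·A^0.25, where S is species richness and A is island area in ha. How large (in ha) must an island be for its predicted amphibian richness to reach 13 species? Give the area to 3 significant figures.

13 = 0.9923 × A^0.25  ⇒  A^0.25 = 13/0.9923 = 13.1
ln A = ln(13.1) / 0.25 = 2.5727 / 0.25 = 10.2907
A = e^10.2907 ≈ 29458 ha

29500 ha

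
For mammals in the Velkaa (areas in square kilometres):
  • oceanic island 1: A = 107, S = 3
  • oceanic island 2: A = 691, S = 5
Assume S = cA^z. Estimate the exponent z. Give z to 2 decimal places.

0.27

Taking logs: ln S = ln c + z ln A, so z = (ln S₂ − ln S₁)/(ln A₂ − ln A₁).
z = ln(5/3) / ln(691/107) = ln(1.667) / ln(6.458) = 0.5108 / 1.8653 = 0.2739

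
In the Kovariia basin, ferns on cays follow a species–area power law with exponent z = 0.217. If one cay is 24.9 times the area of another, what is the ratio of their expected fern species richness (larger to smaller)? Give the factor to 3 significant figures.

S₂/S₁ = (A₂/A₁)^z = 24.9^0.217
ln(S₂/S₁) = 0.217 × ln 24.9 = 0.217 × 3.2149 = 0.6976
S₂/S₁ = e^0.6976 ≈ 2.009

2.01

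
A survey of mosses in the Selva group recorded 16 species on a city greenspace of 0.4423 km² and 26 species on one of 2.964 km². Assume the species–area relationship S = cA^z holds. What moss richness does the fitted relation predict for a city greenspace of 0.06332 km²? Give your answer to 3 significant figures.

9.74

z = ln(26/16) / ln(2.964/0.4423) = 0.4855 / 1.9023 = 0.2552
c = 16 / 0.4423^0.2552 = 16 / 0.812 = 19.7
S₃ = 19.7 × 0.06332^0.2552 = 19.7 × 0.4945 ≈ 9.742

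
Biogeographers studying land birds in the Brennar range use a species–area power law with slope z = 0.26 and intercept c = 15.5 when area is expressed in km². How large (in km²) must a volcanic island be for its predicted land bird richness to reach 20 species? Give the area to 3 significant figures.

20 = 15.5 × A^0.26  ⇒  A^0.26 = 20/15.5 = 1.29
ln A = ln(1.29) / 0.26 = 0.2549 / 0.26 = 0.9804
A = e^0.9804 ≈ 2.665 km²

2.67 km²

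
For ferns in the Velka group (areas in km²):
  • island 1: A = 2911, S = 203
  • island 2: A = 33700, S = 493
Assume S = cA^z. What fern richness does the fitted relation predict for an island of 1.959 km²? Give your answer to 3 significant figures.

z = ln(493/203) / ln(33700/2911) = 0.8873 / 2.4490 = 0.3623
c = 203 / 2911^0.3623 = 203 / 17.99 = 11.28
S₃ = 11.28 × 1.959^0.3623 = 11.28 × 1.276 ≈ 14.4

14.4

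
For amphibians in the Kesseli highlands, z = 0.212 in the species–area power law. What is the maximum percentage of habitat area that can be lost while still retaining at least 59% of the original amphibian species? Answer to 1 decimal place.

91.7%

Need (A_new/A_old)^0.212 = 0.59, so A_new/A_old = 0.59^(1/0.212) = 0.59^4.717
ln(A_new/A_old) = ln 0.59 / 0.212 = -0.5276 / 0.212 = -2.4888
A_new/A_old = e^-2.4888 ≈ 0.08301
Fraction that can be lost = 1 − 0.08301 = 0.917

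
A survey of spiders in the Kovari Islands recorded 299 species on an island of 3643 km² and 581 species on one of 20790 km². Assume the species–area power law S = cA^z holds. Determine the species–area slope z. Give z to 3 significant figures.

0.381

Taking logs: ln S = ln c + z ln A, so z = (ln S₂ − ln S₁)/(ln A₂ − ln A₁).
z = ln(581/299) / ln(20790/3643) = ln(1.943) / ln(5.707) = 0.6643 / 1.7417 = 0.3814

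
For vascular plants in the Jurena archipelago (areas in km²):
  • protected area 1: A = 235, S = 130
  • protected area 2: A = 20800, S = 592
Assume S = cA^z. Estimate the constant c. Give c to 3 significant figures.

z = ln(S₂/S₁) / ln(A₂/A₁) = ln(592/130) / ln(20800/235) = 1.5160 / 4.4831 = 0.3382
c = S₁ / A₁^z = 130 / 235^0.3382 = 130 / 6.335 = 20.52

20.5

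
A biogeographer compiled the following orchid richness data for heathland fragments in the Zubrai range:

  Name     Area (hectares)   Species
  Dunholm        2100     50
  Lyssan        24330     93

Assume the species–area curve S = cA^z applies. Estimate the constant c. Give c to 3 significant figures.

z = ln(S₂/S₁) / ln(A₂/A₁) = ln(93/50) / ln(24330/2100) = 0.6206 / 2.4498 = 0.2533
c = S₁ / A₁^z = 50 / 2100^0.2533 = 50 / 6.944 = 7.201

7.20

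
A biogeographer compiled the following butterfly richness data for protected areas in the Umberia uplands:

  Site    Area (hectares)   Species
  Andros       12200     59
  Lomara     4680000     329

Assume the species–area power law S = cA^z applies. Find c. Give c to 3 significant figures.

z = ln(S₂/S₁) / ln(A₂/A₁) = ln(329/59) / ln(4680000/12200) = 1.7185 / 5.9496 = 0.2888
c = S₁ / A₁^z = 59 / 12200^0.2888 = 59 / 15.15 = 3.895

3.90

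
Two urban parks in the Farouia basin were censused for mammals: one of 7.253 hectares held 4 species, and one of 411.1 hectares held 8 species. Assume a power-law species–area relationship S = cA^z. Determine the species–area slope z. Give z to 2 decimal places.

0.17

Taking logs: ln S = ln c + z ln A, so z = (ln S₂ − ln S₁)/(ln A₂ − ln A₁).
z = ln(8/4) / ln(411.1/7.253) = ln(2) / ln(56.68) = 0.6931 / 4.0374 = 0.1717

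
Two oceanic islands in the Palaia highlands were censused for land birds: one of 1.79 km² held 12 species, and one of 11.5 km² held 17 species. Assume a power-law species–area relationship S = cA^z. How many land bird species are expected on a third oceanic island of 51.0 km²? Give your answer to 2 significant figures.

22

z = ln(17/12) / ln(11.5/1.79) = 0.3483 / 1.8601 = 0.1872
c = 12 / 1.79^0.1872 = 12 / 1.115 = 10.76
S₃ = 10.76 × 51^0.1872 = 10.76 × 2.088 ≈ 22.47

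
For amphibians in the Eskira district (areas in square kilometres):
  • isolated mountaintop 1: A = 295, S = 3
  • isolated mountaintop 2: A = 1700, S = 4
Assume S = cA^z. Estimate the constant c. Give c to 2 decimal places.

z = ln(S₂/S₁) / ln(A₂/A₁) = ln(4/3) / ln(1700/295) = 0.2877 / 1.7514 = 0.1643
c = S₁ / A₁^z = 3 / 295^0.1643 = 3 / 2.545 = 1.179

1.18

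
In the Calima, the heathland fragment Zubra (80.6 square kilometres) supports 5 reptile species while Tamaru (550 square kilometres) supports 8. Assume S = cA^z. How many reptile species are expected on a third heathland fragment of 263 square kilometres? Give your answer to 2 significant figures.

6.7

z = ln(8/5) / ln(550/80.6) = 0.4700 / 1.9204 = 0.2447
c = 5 / 80.6^0.2447 = 5 / 2.928 = 1.708
S₃ = 1.708 × 263^0.2447 = 1.708 × 3.911 ≈ 6.678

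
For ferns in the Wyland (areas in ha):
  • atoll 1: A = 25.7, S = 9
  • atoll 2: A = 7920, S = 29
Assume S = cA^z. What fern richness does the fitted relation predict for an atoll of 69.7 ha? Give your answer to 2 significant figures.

z = ln(29/9) / ln(7920/25.7) = 1.1701 / 5.7307 = 0.2042
c = 9 / 25.7^0.2042 = 9 / 1.94 = 4.638
S₃ = 4.638 × 69.7^0.2042 = 4.638 × 2.379 ≈ 11.03

11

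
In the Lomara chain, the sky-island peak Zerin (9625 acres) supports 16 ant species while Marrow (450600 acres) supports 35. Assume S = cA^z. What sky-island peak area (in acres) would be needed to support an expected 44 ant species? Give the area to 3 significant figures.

z = ln(35/16) / ln(450600/9625) = 0.7828 / 3.8462 = 0.2035
c = 16 / 9625^0.2035 = 16 / 6.467 = 2.474
A = (44/2.474)^(1/0.2035) ⇒ ln A = ln(17.78)/0.2035 = 14.1428
A = e^14.1428 ≈ 1387183 acres

1390000 acres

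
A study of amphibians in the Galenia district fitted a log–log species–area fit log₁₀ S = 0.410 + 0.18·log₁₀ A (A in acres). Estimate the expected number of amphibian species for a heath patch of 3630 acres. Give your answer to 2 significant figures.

S = 2.57 × 3630^0.18 = 2.57 × 4.373 ≈ 11.24

11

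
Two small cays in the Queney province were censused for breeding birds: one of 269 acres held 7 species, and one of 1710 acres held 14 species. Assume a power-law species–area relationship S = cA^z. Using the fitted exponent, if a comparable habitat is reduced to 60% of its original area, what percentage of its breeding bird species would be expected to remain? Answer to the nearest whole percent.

z = ln(14/7) / ln(1710/269) = 0.6931 / 1.8495 = 0.3748
S_new/S_old = (A_new/A_old)^z = 0.6^0.3748 = exp(0.3748 × -0.5108) = 0.8258

83%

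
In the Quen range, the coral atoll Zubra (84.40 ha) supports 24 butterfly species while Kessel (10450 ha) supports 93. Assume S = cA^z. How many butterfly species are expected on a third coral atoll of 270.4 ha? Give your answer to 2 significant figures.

z = ln(93/24) / ln(10450/84.4) = 1.3545 / 4.8188 = 0.2811
c = 24 / 84.4^0.2811 = 24 / 3.479 = 6.898
S₃ = 6.898 × 270.4^0.2811 = 6.898 × 4.826 ≈ 33.29

33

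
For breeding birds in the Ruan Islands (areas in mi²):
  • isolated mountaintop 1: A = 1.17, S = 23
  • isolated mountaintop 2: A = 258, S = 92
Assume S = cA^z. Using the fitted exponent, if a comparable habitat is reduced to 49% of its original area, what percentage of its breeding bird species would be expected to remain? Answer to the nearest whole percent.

z = ln(92/23) / ln(258/1.17) = 1.3863 / 5.3960 = 0.2569
S_new/S_old = (A_new/A_old)^z = 0.49^0.2569 = exp(0.2569 × -0.7133) = 0.8325

83%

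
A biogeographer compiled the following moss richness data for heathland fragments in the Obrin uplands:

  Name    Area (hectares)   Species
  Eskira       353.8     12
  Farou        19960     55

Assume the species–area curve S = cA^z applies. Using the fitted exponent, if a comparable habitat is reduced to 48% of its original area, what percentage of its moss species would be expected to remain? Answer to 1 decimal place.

z = ln(55/12) / ln(19960/353.8) = 1.5224 / 4.0328 = 0.3775
S_new/S_old = (A_new/A_old)^z = 0.48^0.3775 = exp(0.3775 × -0.7340) = 0.758

75.8%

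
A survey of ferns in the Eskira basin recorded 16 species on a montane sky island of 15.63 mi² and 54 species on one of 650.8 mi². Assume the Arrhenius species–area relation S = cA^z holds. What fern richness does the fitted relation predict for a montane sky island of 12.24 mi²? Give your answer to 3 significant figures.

14.8

z = ln(54/16) / ln(650.8/15.63) = 1.2164 / 3.7290 = 0.3262
c = 16 / 15.63^0.3262 = 16 / 2.452 = 6.526
S₃ = 6.526 × 12.24^0.3262 = 6.526 × 2.264 ≈ 14.77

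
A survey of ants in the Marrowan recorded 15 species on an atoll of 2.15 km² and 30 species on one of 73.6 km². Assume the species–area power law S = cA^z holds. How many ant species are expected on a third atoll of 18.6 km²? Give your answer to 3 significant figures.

z = ln(30/15) / ln(73.6/2.15) = 0.6931 / 3.5332 = 0.1962
c = 15 / 2.15^0.1962 = 15 / 1.162 = 12.91
S₃ = 12.91 × 18.6^0.1962 = 12.91 × 1.774 ≈ 22.9

22.9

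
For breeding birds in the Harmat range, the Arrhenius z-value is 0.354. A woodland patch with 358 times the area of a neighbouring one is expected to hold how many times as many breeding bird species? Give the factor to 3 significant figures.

S₂/S₁ = (A₂/A₁)^z = 358^0.354
ln(S₂/S₁) = 0.354 × ln 358 = 0.354 × 5.8805 = 2.0817
S₂/S₁ = e^2.0817 ≈ 8.018

8.02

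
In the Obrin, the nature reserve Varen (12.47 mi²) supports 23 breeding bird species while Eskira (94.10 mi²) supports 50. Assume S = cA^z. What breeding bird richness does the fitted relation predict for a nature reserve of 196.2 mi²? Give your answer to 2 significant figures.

66

z = ln(50/23) / ln(94.1/12.47) = 0.7765 / 2.0210 = 0.3842
c = 23 / 12.47^0.3842 = 23 / 2.637 = 8.723
S₃ = 8.723 × 196.2^0.3842 = 8.723 × 7.602 ≈ 66.31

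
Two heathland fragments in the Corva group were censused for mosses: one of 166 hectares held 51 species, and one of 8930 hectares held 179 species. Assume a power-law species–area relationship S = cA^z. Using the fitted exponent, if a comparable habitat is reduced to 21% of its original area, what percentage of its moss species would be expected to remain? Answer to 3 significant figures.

z = ln(179/51) / ln(8930/166) = 1.2556 / 3.9852 = 0.3151
S_new/S_old = (A_new/A_old)^z = 0.21^0.3151 = exp(0.3151 × -1.5606) = 0.6116

61.2%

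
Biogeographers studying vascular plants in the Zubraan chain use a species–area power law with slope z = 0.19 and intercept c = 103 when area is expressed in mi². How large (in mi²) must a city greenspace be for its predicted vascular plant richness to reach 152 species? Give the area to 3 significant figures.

152 = 103 × A^0.19  ⇒  A^0.19 = 152/103 = 1.476
ln A = ln(1.476) / 0.19 = 0.3892 / 0.19 = 2.0482
A = e^2.0482 ≈ 7.754 mi²

7.75 mi²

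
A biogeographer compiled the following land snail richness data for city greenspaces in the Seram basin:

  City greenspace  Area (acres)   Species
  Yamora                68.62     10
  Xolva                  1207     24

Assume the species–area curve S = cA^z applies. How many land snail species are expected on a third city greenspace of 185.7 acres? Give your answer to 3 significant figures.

z = ln(24/10) / ln(1207/68.62) = 0.8755 / 2.8673 = 0.3053
c = 10 / 68.62^0.3053 = 10 / 3.637 = 2.75
S₃ = 2.75 × 185.7^0.3053 = 2.75 × 4.929 ≈ 13.55

13.6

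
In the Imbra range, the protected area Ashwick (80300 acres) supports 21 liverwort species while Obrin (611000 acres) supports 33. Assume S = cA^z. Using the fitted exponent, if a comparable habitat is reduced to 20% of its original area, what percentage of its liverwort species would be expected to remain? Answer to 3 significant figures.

69.9%

z = ln(33/21) / ln(611000/80300) = 0.4520 / 2.0293 = 0.2227
S_new/S_old = (A_new/A_old)^z = 0.2^0.2227 = exp(0.2227 × -1.6094) = 0.6987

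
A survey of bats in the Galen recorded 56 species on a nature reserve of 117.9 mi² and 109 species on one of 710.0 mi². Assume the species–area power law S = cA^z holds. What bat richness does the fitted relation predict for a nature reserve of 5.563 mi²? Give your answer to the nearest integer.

18

z = ln(109/56) / ln(710/117.9) = 0.6660 / 1.7954 = 0.3709
c = 56 / 117.9^0.3709 = 56 / 5.867 = 9.545
S₃ = 9.545 × 5.563^0.3709 = 9.545 × 1.89 ≈ 18.04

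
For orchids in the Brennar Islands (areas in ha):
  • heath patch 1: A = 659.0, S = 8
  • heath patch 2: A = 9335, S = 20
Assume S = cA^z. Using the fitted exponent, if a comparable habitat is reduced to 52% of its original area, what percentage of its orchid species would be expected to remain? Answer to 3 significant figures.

79.8%

z = ln(20/8) / ln(9335/659) = 0.9163 / 2.6508 = 0.3457
S_new/S_old = (A_new/A_old)^z = 0.52^0.3457 = exp(0.3457 × -0.6539) = 0.7977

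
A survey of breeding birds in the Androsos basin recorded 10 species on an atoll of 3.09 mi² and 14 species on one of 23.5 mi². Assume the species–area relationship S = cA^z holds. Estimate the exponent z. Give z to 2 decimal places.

0.17

Taking logs: ln S = ln c + z ln A, so z = (ln S₂ − ln S₁)/(ln A₂ − ln A₁).
z = ln(14/10) / ln(23.5/3.09) = ln(1.4) / ln(7.605) = 0.3365 / 2.0288 = 0.1658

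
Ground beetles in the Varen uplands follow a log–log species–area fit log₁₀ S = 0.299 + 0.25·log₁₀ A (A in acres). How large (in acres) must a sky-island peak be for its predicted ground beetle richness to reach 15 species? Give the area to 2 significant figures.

15 = 1.991 × A^0.25  ⇒  A^0.25 = 15/1.991 = 7.535
ln A = ln(7.535) / 0.25 = 2.0196 / 0.25 = 8.0783
A = e^8.0783 ≈ 3224 acres

3200 acres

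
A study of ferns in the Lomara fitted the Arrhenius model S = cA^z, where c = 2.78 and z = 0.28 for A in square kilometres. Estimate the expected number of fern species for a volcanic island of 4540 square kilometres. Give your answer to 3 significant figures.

S = 2.78 × 4540^0.28 = 2.78 × 10.57 ≈ 29.38

29.4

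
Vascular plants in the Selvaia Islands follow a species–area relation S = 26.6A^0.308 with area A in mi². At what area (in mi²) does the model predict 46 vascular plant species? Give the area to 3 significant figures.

46 = 26.6 × A^0.308  ⇒  A^0.308 = 46/26.6 = 1.729
ln A = ln(1.729) / 0.308 = 0.5477 / 0.308 = 1.7783
A = e^1.7783 ≈ 5.92 mi²

5.92 mi²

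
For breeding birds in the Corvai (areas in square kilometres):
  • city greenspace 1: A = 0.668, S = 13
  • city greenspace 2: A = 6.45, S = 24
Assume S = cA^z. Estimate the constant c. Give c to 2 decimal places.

14.50

z = ln(S₂/S₁) / ln(A₂/A₁) = ln(24/13) / ln(6.45/0.668) = 0.6131 / 2.2675 = 0.2704
c = S₁ / A₁^z = 13 / 0.668^0.2704 = 13 / 0.8966 = 14.5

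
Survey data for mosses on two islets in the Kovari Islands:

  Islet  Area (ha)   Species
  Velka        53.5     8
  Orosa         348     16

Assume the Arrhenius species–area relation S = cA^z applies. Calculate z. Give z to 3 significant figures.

Taking logs: ln S = ln c + z ln A, so z = (ln S₂ − ln S₁)/(ln A₂ − ln A₁).
z = ln(16/8) / ln(348/53.5) = ln(2) / ln(6.505) = 0.6931 / 1.8725 = 0.3702

0.370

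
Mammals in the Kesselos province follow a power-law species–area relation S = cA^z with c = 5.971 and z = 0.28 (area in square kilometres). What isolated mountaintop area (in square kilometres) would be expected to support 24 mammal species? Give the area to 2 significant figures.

140 square kilometres

24 = 5.971 × A^0.28  ⇒  A^0.28 = 24/5.971 = 4.019
ln A = ln(4.019) / 0.28 = 1.3911 / 0.28 = 4.9684
A = e^4.9684 ≈ 143.8 square kilometres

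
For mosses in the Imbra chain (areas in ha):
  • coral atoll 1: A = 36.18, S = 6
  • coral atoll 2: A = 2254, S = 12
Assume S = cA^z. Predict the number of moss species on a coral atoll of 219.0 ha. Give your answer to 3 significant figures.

z = ln(12/6) / ln(2254/36.18) = 0.6931 / 4.1320 = 0.1678
c = 6 / 36.18^0.1678 = 6 / 1.826 = 3.286
S₃ = 3.286 × 219^0.1678 = 3.286 × 2.47 ≈ 8.116

8.12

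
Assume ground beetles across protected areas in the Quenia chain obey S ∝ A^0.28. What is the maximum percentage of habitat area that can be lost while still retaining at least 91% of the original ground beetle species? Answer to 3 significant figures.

28.6%

Need (A_new/A_old)^0.28 = 0.91, so A_new/A_old = 0.91^(1/0.28) = 0.91^3.571
ln(A_new/A_old) = ln 0.91 / 0.28 = -0.0943 / 0.28 = -0.3368
A_new/A_old = e^-0.3368 ≈ 0.714
Fraction that can be lost = 1 − 0.714 = 0.286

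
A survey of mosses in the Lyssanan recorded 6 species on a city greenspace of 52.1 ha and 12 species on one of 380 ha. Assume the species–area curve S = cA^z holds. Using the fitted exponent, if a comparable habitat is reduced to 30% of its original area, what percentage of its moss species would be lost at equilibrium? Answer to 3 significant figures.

34.3%

z = ln(12/6) / ln(380/52.1) = 0.6931 / 1.9870 = 0.3488
S_new/S_old = (A_new/A_old)^z = 0.3^0.3488 = exp(0.3488 × -1.2040) = 0.6571
Fraction lost = 1 − 0.6571 = 0.3429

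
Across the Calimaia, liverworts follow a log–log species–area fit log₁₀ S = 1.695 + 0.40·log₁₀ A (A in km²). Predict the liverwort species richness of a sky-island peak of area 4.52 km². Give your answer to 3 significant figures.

S = 49.55 × 4.52^0.4 = 49.55 × 1.828 ≈ 90.58

90.6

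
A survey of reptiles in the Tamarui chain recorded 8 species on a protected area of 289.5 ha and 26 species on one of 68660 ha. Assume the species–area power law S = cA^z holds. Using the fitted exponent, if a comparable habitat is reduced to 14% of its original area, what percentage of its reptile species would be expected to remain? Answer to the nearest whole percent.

z = ln(26/8) / ln(68660/289.5) = 1.1787 / 5.4688 = 0.2155
S_new/S_old = (A_new/A_old)^z = 0.14^0.2155 = exp(0.2155 × -1.9661) = 0.6546

65%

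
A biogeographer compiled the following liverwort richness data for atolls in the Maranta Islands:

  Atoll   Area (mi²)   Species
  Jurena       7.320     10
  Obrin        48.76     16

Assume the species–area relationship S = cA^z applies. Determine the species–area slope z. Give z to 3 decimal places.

0.248

Taking logs: ln S = ln c + z ln A, so z = (ln S₂ − ln S₁)/(ln A₂ − ln A₁).
z = ln(16/10) / ln(48.76/7.32) = ln(1.6) / ln(6.661) = 0.4700 / 1.8963 = 0.2479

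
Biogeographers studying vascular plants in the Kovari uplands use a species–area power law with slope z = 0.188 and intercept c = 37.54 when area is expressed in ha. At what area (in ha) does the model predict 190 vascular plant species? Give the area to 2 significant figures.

190 = 37.54 × A^0.188  ⇒  A^0.188 = 190/37.54 = 5.061
ln A = ln(5.061) / 0.188 = 1.6216 / 0.188 = 8.6256
A = e^8.6256 ≈ 5573 ha

5600 ha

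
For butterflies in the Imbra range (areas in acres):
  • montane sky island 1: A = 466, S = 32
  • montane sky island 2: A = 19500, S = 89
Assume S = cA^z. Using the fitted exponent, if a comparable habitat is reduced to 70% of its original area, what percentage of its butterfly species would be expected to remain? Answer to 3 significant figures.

90.7%

z = ln(89/32) / ln(19500/466) = 1.0229 / 3.7340 = 0.2739
S_new/S_old = (A_new/A_old)^z = 0.7^0.2739 = exp(0.2739 × -0.3567) = 0.9069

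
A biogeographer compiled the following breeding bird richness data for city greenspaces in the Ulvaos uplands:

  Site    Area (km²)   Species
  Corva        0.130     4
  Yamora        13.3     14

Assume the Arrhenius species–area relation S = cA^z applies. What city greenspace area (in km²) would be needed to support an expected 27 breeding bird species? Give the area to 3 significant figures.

z = ln(14/4) / ln(13.3/0.13) = 1.2528 / 4.6280 = 0.2707
c = 4 / 0.13^0.2707 = 4 / 0.5756 = 6.949
A = (27/6.949)^(1/0.2707) ⇒ ln A = ln(3.886)/0.2707 = 5.0141
A = e^5.0141 ≈ 150.5 km²

151 km²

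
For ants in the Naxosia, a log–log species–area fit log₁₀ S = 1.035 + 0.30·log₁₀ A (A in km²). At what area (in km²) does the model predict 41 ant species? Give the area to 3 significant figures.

41 = 10.84 × A^0.3  ⇒  A^0.3 = 41/10.84 = 3.783
ln A = ln(3.783) / 0.3 = 1.3304 / 0.3 = 4.4347
A = e^4.4347 ≈ 84.32 km²

84.3 km²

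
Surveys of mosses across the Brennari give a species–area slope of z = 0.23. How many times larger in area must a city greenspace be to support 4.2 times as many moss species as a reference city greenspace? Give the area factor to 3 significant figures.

513

(A₂/A₁)^0.23 = 4.2, so A₂/A₁ = 4.2^(1/0.23) = 4.2^4.348
ln(A₂/A₁) = ln 4.2 / 0.23 = 1.4351 / 0.23 = 6.2395
A₂/A₁ = e^6.2395 ≈ 512.6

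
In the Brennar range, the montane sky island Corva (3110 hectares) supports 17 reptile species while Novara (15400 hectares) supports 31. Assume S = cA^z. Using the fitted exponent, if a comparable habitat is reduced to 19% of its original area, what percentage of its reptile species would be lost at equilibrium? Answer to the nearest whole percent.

z = ln(31/17) / ln(15400/3110) = 0.6008 / 1.5997 = 0.3755
S_new/S_old = (A_new/A_old)^z = 0.19^0.3755 = exp(0.3755 × -1.6607) = 0.536
Fraction lost = 1 − 0.536 = 0.464

46%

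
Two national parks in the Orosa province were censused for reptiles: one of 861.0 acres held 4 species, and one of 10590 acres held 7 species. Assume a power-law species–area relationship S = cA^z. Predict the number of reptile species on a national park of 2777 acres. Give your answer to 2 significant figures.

z = ln(7/4) / ln(10590/861) = 0.5596 / 2.5096 = 0.2230
c = 4 / 861^0.2230 = 4 / 4.513 = 0.8863
S₃ = 0.8863 × 2777^0.2230 = 0.8863 × 5.86 ≈ 5.194

5.2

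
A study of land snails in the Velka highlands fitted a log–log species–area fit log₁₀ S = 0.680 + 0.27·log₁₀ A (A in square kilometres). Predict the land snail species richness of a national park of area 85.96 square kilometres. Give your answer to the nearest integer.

S = 4.786 × 85.96^0.27
ln S = ln 4.786 + 0.27 × ln 85.96 = 1.5658 + 0.27 × 4.4539 = 2.7683
S = e^2.7683 ≈ 15.93

16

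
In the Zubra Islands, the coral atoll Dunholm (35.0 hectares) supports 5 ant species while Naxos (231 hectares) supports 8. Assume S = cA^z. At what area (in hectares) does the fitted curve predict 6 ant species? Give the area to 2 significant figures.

z = ln(8/5) / ln(231/35) = 0.4700 / 1.8871 = 0.2491
c = 5 / 35^0.2491 = 5 / 2.424 = 2.063
A = (6/2.063)^(1/0.2491) ⇒ ln A = ln(2.909)/0.2491 = 4.2874
A = e^4.2874 ≈ 72.77 hectares

73 hectares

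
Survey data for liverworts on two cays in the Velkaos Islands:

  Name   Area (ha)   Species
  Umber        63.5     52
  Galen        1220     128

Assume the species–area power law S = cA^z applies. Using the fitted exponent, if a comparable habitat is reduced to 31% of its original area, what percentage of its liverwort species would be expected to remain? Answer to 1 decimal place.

z = ln(128/52) / ln(1220/63.5) = 0.9008 / 2.9556 = 0.3048
S_new/S_old = (A_new/A_old)^z = 0.31^0.3048 = exp(0.3048 × -1.1712) = 0.6998

70.0%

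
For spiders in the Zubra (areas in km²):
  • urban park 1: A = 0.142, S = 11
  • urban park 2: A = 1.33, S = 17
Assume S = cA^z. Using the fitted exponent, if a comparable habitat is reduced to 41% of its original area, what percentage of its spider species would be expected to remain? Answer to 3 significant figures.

84.1%

z = ln(17/11) / ln(1.33/0.142) = 0.4353 / 2.2371 = 0.1946
S_new/S_old = (A_new/A_old)^z = 0.41^0.1946 = exp(0.1946 × -0.8916) = 0.8407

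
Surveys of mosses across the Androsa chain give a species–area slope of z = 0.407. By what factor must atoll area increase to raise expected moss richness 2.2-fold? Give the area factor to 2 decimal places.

6.94

(A₂/A₁)^0.407 = 2.2, so A₂/A₁ = 2.2^(1/0.407) = 2.2^2.457
ln(A₂/A₁) = ln 2.2 / 0.407 = 0.7885 / 0.407 = 1.9372
A₂/A₁ = e^1.9372 ≈ 6.94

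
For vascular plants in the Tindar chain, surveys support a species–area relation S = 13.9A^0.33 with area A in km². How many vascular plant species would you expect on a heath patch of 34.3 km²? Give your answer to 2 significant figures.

45

S = 13.9 × 34.3^0.33
ln S = ln 13.9 + 0.33 × ln 34.3 = 2.6319 + 0.33 × 3.5351 = 3.7985
S = e^3.7985 ≈ 44.63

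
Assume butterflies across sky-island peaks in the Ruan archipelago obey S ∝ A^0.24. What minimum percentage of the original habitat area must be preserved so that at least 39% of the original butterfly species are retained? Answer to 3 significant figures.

1.98%

Need (A_new/A_old)^0.24 = 0.39, so A_new/A_old = 0.39^(1/0.24) = 0.39^4.167
ln(A_new/A_old) = ln 0.39 / 0.24 = -0.9416 / 0.24 = -3.9234
A_new/A_old = e^-3.9234 ≈ 0.01977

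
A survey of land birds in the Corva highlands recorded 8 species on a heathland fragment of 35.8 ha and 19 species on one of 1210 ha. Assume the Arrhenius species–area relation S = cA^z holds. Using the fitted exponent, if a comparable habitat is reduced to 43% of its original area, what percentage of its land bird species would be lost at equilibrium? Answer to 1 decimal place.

18.7%

z = ln(19/8) / ln(1210/35.8) = 0.8650 / 3.5204 = 0.2457
S_new/S_old = (A_new/A_old)^z = 0.43^0.2457 = exp(0.2457 × -0.8440) = 0.8127
Fraction lost = 1 − 0.8127 = 0.1873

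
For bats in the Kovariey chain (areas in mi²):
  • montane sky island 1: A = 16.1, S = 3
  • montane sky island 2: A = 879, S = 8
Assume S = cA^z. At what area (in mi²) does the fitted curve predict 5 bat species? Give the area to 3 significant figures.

z = ln(8/3) / ln(879/16.1) = 0.9808 / 4.0000 = 0.2452
c = 3 / 16.1^0.2452 = 3 / 1.977 = 1.518
A = (5/1.518)^(1/0.2452) ⇒ ln A = ln(3.294)/0.2452 = 4.8620
A = e^4.8620 ≈ 129.3 mi²

129 mi²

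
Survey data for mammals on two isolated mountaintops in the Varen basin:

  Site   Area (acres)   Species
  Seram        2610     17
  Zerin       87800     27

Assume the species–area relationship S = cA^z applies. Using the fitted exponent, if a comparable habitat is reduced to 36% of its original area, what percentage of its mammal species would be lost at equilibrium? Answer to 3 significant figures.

z = ln(27/17) / ln(87800/2610) = 0.4626 / 3.5157 = 0.1316
S_new/S_old = (A_new/A_old)^z = 0.36^0.1316 = exp(0.1316 × -1.0217) = 0.8742
Fraction lost = 1 − 0.8742 = 0.1258

12.6%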